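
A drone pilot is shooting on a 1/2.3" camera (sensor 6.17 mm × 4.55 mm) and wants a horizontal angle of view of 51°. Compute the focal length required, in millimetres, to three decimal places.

From α = 2·arctan(w/2f) we get f = w / (2·tan(α/2)).
With w = 6.17 mm and α/2 = 25.5°, tan(α/2) ≈ 0.47698, so f ≈ 6.17 / 0.95395 ≈ 6.4678 mm.

6.468 mm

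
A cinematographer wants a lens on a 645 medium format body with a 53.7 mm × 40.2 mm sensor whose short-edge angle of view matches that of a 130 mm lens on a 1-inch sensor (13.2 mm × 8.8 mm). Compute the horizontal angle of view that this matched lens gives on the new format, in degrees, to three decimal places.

5.177°

Equal short-edge AOV ⇒ f₂ = f₁ · 40.2/8.8 = 130 × 4.56818 ≈ 593.8636 mm.
Horizontal AOV on the new format = 2·arctan(53.7 / (2 × 593.8636)) = 2·arctan(0.04521) ≈ 5.1774°.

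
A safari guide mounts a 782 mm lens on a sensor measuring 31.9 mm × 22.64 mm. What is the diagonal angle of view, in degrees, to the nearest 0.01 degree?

Sensor diagonal = √(31.9² + 22.64²) = √1530.1796 ≈ 39.1175 mm.
Angle of view α = 2·arctan(d/2f) with d = 39.1175 mm and f = 782 mm.
d/2f = 0.02501; arctan(0.02501) ≈ 1.4327°, so α ≈ 2.8655°.

2.87°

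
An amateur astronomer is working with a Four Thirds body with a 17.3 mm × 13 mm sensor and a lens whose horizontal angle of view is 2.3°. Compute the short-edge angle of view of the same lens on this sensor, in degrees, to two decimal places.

1.73°

From the horizontal AOV: f = 17.3 / (2·tan(1.15°)) = 17.3 / 0.04015 ≈ 430.9060 mm.
Short-edge AOV = 2·arctan(13 / (2 × 430.9060)) = 2·arctan(0.01508) ≈ 1.7284°.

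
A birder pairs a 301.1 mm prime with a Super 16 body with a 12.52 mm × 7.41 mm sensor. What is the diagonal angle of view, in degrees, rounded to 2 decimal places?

Sensor diagonal = √(12.52² + 7.41²) = √211.6585 ≈ 14.5485 mm.
Angle of view α = 2·arctan(d/2f) with d = 14.5485 mm and f = 301.1 mm.
d/2f = 0.02416; arctan(0.02416) ≈ 1.3839°, so α ≈ 2.7679°.

2.77°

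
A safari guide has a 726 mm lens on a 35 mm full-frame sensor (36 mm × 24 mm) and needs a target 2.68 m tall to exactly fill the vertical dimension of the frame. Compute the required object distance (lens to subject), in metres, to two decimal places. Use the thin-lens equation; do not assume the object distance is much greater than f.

81.80 m

W: 2.68 m = 2680 mm.
Magnification m = h/W = dᵢ/dₒ; combined with 1/f = 1/dₒ + 1/dᵢ this gives dₒ = f·(1 + W/h).
dₒ = 726 mm × (1 + 2680/24) = 726 × 112.6667 ≈ 81796.000 mm = 81.796 m.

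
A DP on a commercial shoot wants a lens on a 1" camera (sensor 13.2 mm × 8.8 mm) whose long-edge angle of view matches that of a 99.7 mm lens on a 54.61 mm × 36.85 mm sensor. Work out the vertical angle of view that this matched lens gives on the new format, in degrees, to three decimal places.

20.694°

Equal long-edge AOV ⇒ f₂ = f₁ · 13.2/54.61 = 99.7 × 0.24171 ≈ 24.0989 mm.
Vertical AOV on the new format = 2·arctan(8.8 / (2 × 24.0989)) = 2·arctan(0.18258) ≈ 20.6943°.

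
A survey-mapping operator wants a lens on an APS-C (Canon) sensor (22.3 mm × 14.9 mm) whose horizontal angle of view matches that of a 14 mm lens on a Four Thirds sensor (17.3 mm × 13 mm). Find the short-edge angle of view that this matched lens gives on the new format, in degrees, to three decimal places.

44.864°

Equal horizontal AOV ⇒ f₂ = f₁ · 22.3/17.3 = 14 × 1.28902 ≈ 18.0462 mm.
Short-edge AOV on the new format = 2·arctan(14.9 / (2 × 18.0462)) = 2·arctan(0.41283) ≈ 44.8644°.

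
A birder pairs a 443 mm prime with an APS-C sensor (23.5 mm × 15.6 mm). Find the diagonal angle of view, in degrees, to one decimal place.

3.6°

Sensor diagonal = √(23.5² + 15.6²) = √795.6100 ≈ 28.2066 mm.
Angle of view α = 2·arctan(d/2f) with d = 28.2066 mm and f = 443 mm.
d/2f = 0.03184; arctan(0.03184) ≈ 1.8234°, so α ≈ 3.6469°.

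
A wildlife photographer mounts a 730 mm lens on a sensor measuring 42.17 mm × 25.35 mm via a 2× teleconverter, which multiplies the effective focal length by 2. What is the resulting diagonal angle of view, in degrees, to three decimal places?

1.931°

Effective focal length f = 730 × 2 = 1460 mm.
Sensor diagonal = √(42.17² + 25.35²) = √2420.9314 ≈ 49.2030 mm.
α = 2·arctan(49.203 / (2 × 1460)) = 2·arctan(0.01685) ≈ 1.9307°.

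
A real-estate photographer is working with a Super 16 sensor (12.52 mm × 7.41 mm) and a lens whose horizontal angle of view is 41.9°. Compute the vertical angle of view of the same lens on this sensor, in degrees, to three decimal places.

25.535°

From the horizontal AOV: f = 12.52 / (2·tan(20.95°)) = 12.52 / 0.76573 ≈ 16.3505 mm.
Vertical AOV = 2·arctan(7.41 / (2 × 16.3505)) = 2·arctan(0.22660) ≈ 25.5351°.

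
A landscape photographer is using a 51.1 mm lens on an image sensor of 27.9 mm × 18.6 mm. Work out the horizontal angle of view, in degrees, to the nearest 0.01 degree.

30.54°

Angle of view α = 2·arctan(w/2f) with w = 27.9 mm and f = 51.1 mm.
w/2f = 0.27299; arctan(0.27299) ≈ 15.2693°, so α ≈ 30.5387°.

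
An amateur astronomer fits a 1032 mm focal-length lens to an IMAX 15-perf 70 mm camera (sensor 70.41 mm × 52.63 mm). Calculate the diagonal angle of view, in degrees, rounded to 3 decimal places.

4.878°

Sensor diagonal = √(70.41² + 52.63²) = √7727.4850 ≈ 87.9061 mm.
Angle of view α = 2·arctan(d/2f) with d = 87.9061 mm and f = 1032 mm.
d/2f = 0.04259; arctan(0.04259) ≈ 2.4388°, so α ≈ 4.8775°.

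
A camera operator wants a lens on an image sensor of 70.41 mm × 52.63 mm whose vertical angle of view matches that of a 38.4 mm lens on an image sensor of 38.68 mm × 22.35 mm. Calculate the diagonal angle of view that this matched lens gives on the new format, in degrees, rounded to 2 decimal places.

51.85°

Equal vertical AOV ⇒ f₂ = f₁ · 52.63/22.35 = 38.4 × 2.35481 ≈ 90.4247 mm.
Sensor diagonal = √(70.41² + 52.63²) = √7727.4850 ≈ 87.9061 mm.
Diagonal AOV on the new format = 2·arctan(87.9061 / (2 × 90.4247)) = 2·arctan(0.48607) ≈ 51.8463°.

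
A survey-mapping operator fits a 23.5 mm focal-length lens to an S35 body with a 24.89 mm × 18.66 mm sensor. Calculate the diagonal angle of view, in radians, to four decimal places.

Sensor diagonal = √(24.89² + 18.66²) = √967.7077 ≈ 31.1080 mm.
Angle of view α = 2·arctan(d/2f) with d = 31.1080 mm and f = 23.5 mm.
d/2f = 0.66187; arctan(0.66187) ≈ 0.5847 rad, so α ≈ 1.1694 rad.

1.1694 rad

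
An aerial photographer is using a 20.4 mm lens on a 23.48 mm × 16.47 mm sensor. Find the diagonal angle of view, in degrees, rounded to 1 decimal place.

70.2°

Sensor diagonal = √(23.48² + 16.47²) = √822.5713 ≈ 28.6805 mm.
Angle of view α = 2·arctan(d/2f) with d = 28.6805 mm and f = 20.4 mm.
d/2f = 0.70295; arctan(0.70295) ≈ 35.1054°, so α ≈ 70.2109°.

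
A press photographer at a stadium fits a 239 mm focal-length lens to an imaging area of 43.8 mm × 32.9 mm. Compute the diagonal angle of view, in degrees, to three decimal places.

13.075°

Sensor diagonal = √(43.8² + 32.9²) = √3000.8500 ≈ 54.7800 mm.
Angle of view α = 2·arctan(d/2f) with d = 54.7800 mm and f = 239 mm.
d/2f = 0.11460; arctan(0.11460) ≈ 6.5377°, so α ≈ 13.0754°.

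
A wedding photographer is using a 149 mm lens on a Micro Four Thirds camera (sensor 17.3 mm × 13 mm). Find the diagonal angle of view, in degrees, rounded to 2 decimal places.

Sensor diagonal = √(17.3² + 13²) = √468.2900 ≈ 21.6400 mm.
Angle of view α = 2·arctan(d/2f) with d = 21.6400 mm and f = 149 mm.
d/2f = 0.07262; arctan(0.07262) ≈ 4.1534°, so α ≈ 8.3068°.

8.31°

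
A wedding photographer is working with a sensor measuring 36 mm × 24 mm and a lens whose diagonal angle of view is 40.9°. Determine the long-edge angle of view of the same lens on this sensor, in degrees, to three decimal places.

Sensor diagonal = √(36² + 24²) = √1872.0000 ≈ 43.2666 mm.
From the diagonal AOV: f = 43.2666 / (2·tan(20.45°)) = 43.2666 / 0.74578 ≈ 58.0152 mm.
Long-edge AOV = 2·arctan(36 / (2 × 58.0152)) = 2·arctan(0.31026) ≈ 34.4744°.

34.474°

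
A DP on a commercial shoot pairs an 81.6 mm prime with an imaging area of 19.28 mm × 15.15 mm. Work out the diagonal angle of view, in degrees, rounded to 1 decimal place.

Sensor diagonal = √(19.28² + 15.15²) = √601.2409 ≈ 24.5202 mm.
Angle of view α = 2·arctan(d/2f) with d = 24.5202 mm and f = 81.6 mm.
d/2f = 0.15025; arctan(0.15025) ≈ 8.5446°, so α ≈ 17.0891°.

17.1°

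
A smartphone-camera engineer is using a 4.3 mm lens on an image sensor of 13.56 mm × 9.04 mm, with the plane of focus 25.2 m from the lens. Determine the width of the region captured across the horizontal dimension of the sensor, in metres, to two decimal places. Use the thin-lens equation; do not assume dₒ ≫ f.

79.45 m

dₒ: 25.2 m = 25200 mm.
Similar triangles through the lens centre give W/dₒ = w/dᵢ; with 1/f = 1/dₒ + 1/dᵢ this gives W = w·(dₒ − f)/f.
W = 13.56 mm × (25200 − 4.3) / 4.3 = 13.56 × 5859.4651 ≈ 79454.347 mm = 79.4543 m.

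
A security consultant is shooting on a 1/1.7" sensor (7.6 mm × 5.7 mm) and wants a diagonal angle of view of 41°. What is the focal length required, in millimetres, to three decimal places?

Sensor diagonal = √(7.6² + 5.7²) = √90.2500 ≈ 9.5000 mm.
From α = 2·arctan(d/2f) we get f = d / (2·tan(α/2)).
With d = 9.5000 mm and α/2 = 20.5°, tan(α/2) ≈ 0.37388, so f ≈ 9.5000 / 0.74777 ≈ 12.7045 mm.

12.704 mm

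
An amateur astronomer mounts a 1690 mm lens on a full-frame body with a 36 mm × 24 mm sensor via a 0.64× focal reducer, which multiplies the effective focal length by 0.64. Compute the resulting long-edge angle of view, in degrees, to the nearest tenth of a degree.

1.9°

Effective focal length f = 1690 × 0.64 = 1081.6 mm.
α = 2·arctan(36 / (2 × 1081.6)) = 2·arctan(0.01664) ≈ 1.9069°.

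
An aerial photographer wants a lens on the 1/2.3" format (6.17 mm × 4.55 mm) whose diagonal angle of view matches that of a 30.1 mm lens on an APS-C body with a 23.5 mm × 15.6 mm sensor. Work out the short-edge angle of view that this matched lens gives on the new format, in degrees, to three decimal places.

Sensor diagonal = √(23.5² + 15.6²) = √795.6100 ≈ 28.2066 mm.
Sensor diagonal = √(6.17² + 4.55²) = √58.7714 ≈ 7.6663 mm.
Equal diagonal AOV ⇒ f₂ = f₁ · 7.6663/28.2066 = 30.1 × 0.27179 ≈ 8.1809 mm.
Short-edge AOV on the new format = 2·arctan(4.55 / (2 × 8.1809)) = 2·arctan(0.27809) ≈ 31.0812°.

31.081°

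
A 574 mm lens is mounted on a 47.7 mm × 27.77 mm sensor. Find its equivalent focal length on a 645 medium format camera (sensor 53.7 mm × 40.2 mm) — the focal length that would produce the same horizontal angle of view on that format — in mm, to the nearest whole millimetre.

Equal angle of view means equal width/f ratio, so f₂ = f₁ · (width₂/width₁) = 574 × 53.7/47.7.
f₂ = 574 × 1.12579 ≈ 646.201 mm.

646 mm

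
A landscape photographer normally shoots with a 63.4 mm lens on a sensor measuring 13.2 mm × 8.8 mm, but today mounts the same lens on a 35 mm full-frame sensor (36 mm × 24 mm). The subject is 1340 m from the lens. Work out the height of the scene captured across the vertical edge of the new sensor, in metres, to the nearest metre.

The focal length stays 63.4 mm; the relevant sensor dimension is now h = 24 mm. Object distance dₒ = 1340 m = 1.34e+06 mm.
Thin-lens field height W = h·(dₒ − f)/f = 24 × (1.34e+06 − 63.4)/63.4 ≈ 507231.521 mm = 507.232 m.

507 m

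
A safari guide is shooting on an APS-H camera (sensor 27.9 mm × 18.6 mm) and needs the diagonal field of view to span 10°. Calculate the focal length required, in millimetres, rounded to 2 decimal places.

191.63 mm

Sensor diagonal = √(27.9² + 18.6²) = √1124.3700 ≈ 33.5316 mm.
From α = 2·arctan(d/2f) we get f = d / (2·tan(α/2)).
With d = 33.5316 mm and α/2 = 5°, tan(α/2) ≈ 0.08749, so f ≈ 33.5316 / 0.17498 ≈ 191.6341 mm.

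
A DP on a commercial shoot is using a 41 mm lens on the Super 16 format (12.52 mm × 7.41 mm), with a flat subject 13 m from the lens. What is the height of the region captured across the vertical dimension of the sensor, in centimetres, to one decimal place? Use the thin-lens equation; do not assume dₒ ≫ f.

dₒ: 13 m = 13000 mm.
Similar triangles through the lens centre give W/dₒ = h/dᵢ; with 1/f = 1/dₒ + 1/dᵢ this gives W = h·(dₒ − f)/f.
W = 7.41 mm × (13000 − 41) / 41 = 7.41 × 316.0732 ≈ 2342.102 mm = 234.21 cm.

234.2 cm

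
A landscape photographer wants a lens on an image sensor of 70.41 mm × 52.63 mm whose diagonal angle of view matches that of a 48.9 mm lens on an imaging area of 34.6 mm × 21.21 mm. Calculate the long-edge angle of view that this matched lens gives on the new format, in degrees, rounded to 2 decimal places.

Sensor diagonal = √(34.6² + 21.21²) = √1647.0241 ≈ 40.5835 mm.
Sensor diagonal = √(70.41² + 52.63²) = √7727.4850 ≈ 87.9061 mm.
Equal diagonal AOV ⇒ f₂ = f₁ · 87.9061/40.5835 = 48.9 × 2.16605 ≈ 105.9200 mm.
Long-edge AOV on the new format = 2·arctan(70.41 / (2 × 105.9200)) = 2·arctan(0.33237) ≈ 36.7709°.

36.77°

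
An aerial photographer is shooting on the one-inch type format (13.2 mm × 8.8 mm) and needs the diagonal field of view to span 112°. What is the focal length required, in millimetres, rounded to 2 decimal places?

5.35 mm

Sensor diagonal = √(13.2² + 8.8²) = √251.6800 ≈ 15.8644 mm.
From α = 2·arctan(d/2f) we get f = d / (2·tan(α/2)).
With d = 15.8644 mm and α/2 = 56°, tan(α/2) ≈ 1.48256, so f ≈ 15.8644 / 2.96512 ≈ 5.3503 mm.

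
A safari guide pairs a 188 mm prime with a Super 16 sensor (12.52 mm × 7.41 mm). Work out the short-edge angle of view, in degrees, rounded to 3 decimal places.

Angle of view α = 2·arctan(h/2f) with h = 7.41 mm and f = 188 mm.
h/2f = 0.01971; arctan(0.01971) ≈ 1.1290°, so α ≈ 2.2580°.

2.258°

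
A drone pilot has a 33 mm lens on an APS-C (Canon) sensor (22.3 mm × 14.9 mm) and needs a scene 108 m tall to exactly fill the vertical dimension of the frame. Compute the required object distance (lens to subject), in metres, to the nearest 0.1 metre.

239.2 m

W: 108 m = 108000 mm.
Magnification m = h/W = dᵢ/dₒ; combined with 1/f = 1/dₒ + 1/dᵢ this gives dₒ = f·(1 + W/h).
dₒ = 33 mm × (1 + 108000/14.9) = 33 × 7249.3221 ≈ 239227.631 mm = 239.228 m.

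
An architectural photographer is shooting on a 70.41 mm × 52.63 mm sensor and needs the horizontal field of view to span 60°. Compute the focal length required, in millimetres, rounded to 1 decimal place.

From α = 2·arctan(w/2f) we get f = w / (2·tan(α/2)).
With w = 70.41 mm and α/2 = 30°, tan(α/2) ≈ 0.57735, so f ≈ 70.41 / 1.15470 ≈ 60.9768 mm.

61.0 mm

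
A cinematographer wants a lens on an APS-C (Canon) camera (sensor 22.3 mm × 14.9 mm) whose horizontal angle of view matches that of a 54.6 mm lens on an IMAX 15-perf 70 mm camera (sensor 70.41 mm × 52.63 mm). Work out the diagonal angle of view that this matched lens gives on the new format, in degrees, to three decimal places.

75.585°

Equal horizontal AOV ⇒ f₂ = f₁ · 22.3/70.41 = 54.6 × 0.31672 ≈ 17.2927 mm.
Sensor diagonal = √(22.3² + 14.9²) = √719.3000 ≈ 26.8198 mm.
Diagonal AOV on the new format = 2·arctan(26.8198 / (2 × 17.2927)) = 2·arctan(0.77546) ≈ 75.5846°.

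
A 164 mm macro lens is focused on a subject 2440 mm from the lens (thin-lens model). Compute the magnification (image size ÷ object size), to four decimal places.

Thin lens: 1/f = 1/dₒ + 1/dᵢ → 1/dᵢ = 1/164 − 1/2440 = 0.0056877 mm⁻¹, so dᵢ ≈ 175.8172 mm.
Magnification m = dᵢ/dₒ = 175.8172/2440 ≈ 0.07206.

0.0721×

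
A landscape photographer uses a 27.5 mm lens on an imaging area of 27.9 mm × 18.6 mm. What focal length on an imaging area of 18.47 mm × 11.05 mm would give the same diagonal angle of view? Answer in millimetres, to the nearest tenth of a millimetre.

17.7 mm

Sensor diagonal = √(27.9² + 18.6²) = √1124.3700 ≈ 33.5316 mm.
Sensor diagonal = √(18.47² + 11.05²) = √463.2434 ≈ 21.5231 mm.
Equal angle of view means equal diagonal/f ratio, so f₂ = f₁ · (diagonal₂/diagonal₁) = 27.5 × 21.5231/33.5316.
f₂ = 27.5 × 0.64187 ≈ 17.652 mm.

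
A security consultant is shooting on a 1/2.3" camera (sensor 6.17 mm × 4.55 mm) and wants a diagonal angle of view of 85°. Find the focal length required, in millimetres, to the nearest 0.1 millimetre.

4.2 mm

Sensor diagonal = √(6.17² + 4.55²) = √58.7714 ≈ 7.6663 mm.
From α = 2·arctan(d/2f) we get f = d / (2·tan(α/2)).
With d = 7.6663 mm and α/2 = 42.5°, tan(α/2) ≈ 0.91633, so f ≈ 7.6663 / 1.83266 ≈ 4.1831 mm.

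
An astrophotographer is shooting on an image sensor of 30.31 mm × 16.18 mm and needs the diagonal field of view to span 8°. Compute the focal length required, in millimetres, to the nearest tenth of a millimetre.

245.7 mm

Sensor diagonal = √(30.31² + 16.18²) = √1180.4885 ≈ 34.3582 mm.
From α = 2·arctan(d/2f) we get f = d / (2·tan(α/2)).
With d = 34.3582 mm and α/2 = 4°, tan(α/2) ≈ 0.06993, so f ≈ 34.3582 / 0.13985 ≈ 245.6728 mm.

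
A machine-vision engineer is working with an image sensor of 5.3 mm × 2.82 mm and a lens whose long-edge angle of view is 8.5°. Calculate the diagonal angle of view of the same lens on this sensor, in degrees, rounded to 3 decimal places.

From the long-edge AOV: f = 5.3 / (2·tan(4.25°)) = 5.3 / 0.14863 ≈ 35.6601 mm.
Sensor diagonal = √(5.3² + 2.82²) = √36.0424 ≈ 6.0035 mm.
Diagonal AOV = 2·arctan(6.0035 / (2 × 35.6601)) = 2·arctan(0.08418) ≈ 9.6233°.

9.623°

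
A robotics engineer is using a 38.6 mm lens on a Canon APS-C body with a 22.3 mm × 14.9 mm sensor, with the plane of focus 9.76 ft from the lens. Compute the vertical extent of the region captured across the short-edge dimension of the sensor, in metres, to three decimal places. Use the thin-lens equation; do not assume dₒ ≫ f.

1.133 m

dₒ: 9.76 ft × 304.8 mm/ft = 2974.85 mm.
Similar triangles through the lens centre give W/dₒ = h/dᵢ; with 1/f = 1/dₒ + 1/dᵢ this gives W = h·(dₒ − f)/f.
W = 14.9 mm × (2974.85 − 38.6) / 38.6 = 14.9 × 76.0686 ≈ 1133.422 mm = 1.13342 m.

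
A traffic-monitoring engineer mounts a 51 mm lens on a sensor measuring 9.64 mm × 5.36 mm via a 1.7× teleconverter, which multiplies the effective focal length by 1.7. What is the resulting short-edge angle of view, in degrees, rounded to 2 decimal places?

Effective focal length f = 51 × 1.7 = 86.7 mm.
α = 2·arctan(5.36 / (2 × 86.7)) = 2·arctan(0.03091) ≈ 3.5410°.

3.54°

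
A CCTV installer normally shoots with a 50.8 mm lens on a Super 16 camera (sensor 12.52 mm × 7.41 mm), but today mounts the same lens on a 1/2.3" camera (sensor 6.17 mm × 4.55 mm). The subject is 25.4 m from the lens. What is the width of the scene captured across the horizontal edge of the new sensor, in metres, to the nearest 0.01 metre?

The focal length stays 50.8 mm; the relevant sensor dimension is now w = 6.17 mm. Object distance dₒ = 25.4 m = 25400 mm.
Thin-lens field width W = w·(dₒ − f)/f = 6.17 × (25400 − 50.8)/50.8 ≈ 3078.830 mm = 3.07883 m.

3.08 m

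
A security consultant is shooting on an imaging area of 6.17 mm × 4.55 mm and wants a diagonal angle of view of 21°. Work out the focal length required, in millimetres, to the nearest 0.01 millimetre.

Sensor diagonal = √(6.17² + 4.55²) = √58.7714 ≈ 7.6663 mm.
From α = 2·arctan(d/2f) we get f = d / (2·tan(α/2)).
With d = 7.6663 mm and α/2 = 10.5°, tan(α/2) ≈ 0.18534, so f ≈ 7.6663 / 0.37068 ≈ 20.6817 mm.

20.68 mm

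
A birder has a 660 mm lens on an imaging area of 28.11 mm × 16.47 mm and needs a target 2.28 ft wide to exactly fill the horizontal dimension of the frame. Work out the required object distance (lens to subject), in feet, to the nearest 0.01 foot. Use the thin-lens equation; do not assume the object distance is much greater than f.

55.70 ft

W: 2.28 ft × 304.8 mm/ft = 694.94 mm.
Magnification m = w/W = dᵢ/dₒ; combined with 1/f = 1/dₒ + 1/dᵢ this gives dₒ = f·(1 + W/w).
dₒ = 660 mm × (1 + 694.944/28.11) = 660 × 25.7223 ≈ 16976.721 mm = 16976.721/304.8 ft = 55.6979 ft.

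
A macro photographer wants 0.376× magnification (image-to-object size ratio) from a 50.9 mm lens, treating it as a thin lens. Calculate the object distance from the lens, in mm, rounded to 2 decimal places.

With m = dᵢ/dₒ and 1/f = 1/dₒ + 1/dᵢ, substituting dᵢ = m·dₒ gives 1/f = (1 + 1/m)/dₒ, hence dₒ = f·(1 + 1/m).
dₒ = 50.9 × (1 + 1/0.376) = 50.9 × 3.65957 ≈ 186.272 mm.

186.27 mm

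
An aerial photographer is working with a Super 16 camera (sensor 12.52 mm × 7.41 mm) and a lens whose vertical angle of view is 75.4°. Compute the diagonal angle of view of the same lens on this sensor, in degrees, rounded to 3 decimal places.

113.230°

From the vertical AOV: f = 7.41 / (2·tan(37.7°)) = 7.41 / 1.54578 ≈ 4.7937 mm.
Sensor diagonal = √(12.52² + 7.41²) = √211.6585 ≈ 14.5485 mm.
Diagonal AOV = 2·arctan(14.5485 / (2 × 4.7937)) = 2·arctan(1.51746) ≈ 113.2304°.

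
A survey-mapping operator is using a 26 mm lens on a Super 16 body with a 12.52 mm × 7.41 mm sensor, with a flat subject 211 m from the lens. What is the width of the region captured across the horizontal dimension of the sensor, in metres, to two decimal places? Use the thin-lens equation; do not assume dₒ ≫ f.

dₒ: 211 m = 211000 mm.
Similar triangles through the lens centre give W/dₒ = w/dᵢ; with 1/f = 1/dₒ + 1/dᵢ this gives W = w·(dₒ − f)/f.
W = 12.52 mm × (211000 − 26) / 26 = 12.52 × 8114.3846 ≈ 101592.095 mm = 101.592 m.

101.59 m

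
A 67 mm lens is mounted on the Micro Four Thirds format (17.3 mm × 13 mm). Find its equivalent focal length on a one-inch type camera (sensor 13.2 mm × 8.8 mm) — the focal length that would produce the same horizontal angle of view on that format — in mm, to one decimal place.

51.1 mm

Equal angle of view means equal width/f ratio, so f₂ = f₁ · (width₂/width₁) = 67 × 13.2/17.3.
f₂ = 67 × 0.76301 ≈ 51.121 mm.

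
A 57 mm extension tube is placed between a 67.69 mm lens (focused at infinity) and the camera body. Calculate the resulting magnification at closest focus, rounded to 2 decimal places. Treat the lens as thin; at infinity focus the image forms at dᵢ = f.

The tube moves the image plane from f to f + e, so dᵢ = 67.69 + 57 = 124.69 mm. Focus is achieved when 1/f = 1/dₒ + 1/dᵢ, giving dₒ = 1/(1/f − 1/(f+e)).
Magnification m = dᵢ/dₒ = (f+e)·(1/f − 1/(f+e)) = e/f = 57/67.69 ≈ 0.8421.

0.84×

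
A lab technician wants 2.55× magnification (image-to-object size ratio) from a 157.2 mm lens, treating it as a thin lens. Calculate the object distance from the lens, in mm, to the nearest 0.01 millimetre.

218.85 mm

With m = dᵢ/dₒ and 1/f = 1/dₒ + 1/dᵢ, substituting dᵢ = m·dₒ gives 1/f = (1 + 1/m)/dₒ, hence dₒ = f·(1 + 1/m).
dₒ = 157.2 × (1 + 1/2.55) = 157.2 × 1.39216 ≈ 218.847 mm.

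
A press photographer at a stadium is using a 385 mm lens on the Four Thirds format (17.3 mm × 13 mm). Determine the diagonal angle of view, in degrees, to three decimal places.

Sensor diagonal = √(17.3² + 13²) = √468.2900 ≈ 21.6400 mm.
Angle of view α = 2·arctan(d/2f) with d = 21.6400 mm and f = 385 mm.
d/2f = 0.02810; arctan(0.02810) ≈ 1.6098°, so α ≈ 3.2196°.

3.220°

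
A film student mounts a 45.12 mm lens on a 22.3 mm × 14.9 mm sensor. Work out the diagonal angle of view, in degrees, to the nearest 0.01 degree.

Sensor diagonal = √(22.3² + 14.9²) = √719.3000 ≈ 26.8198 mm.
Angle of view α = 2·arctan(d/2f) with d = 26.8198 mm and f = 45.12 mm.
d/2f = 0.29720; arctan(0.29720) ≈ 16.5522°, so α ≈ 33.1044°.

33.10°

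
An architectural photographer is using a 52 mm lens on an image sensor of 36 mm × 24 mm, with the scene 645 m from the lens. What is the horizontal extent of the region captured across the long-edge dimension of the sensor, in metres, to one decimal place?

dₒ: 645 m = 645000 mm.
Similar triangles through the lens centre give W/dₒ = w/dᵢ; with 1/f = 1/dₒ + 1/dᵢ this gives W = w·(dₒ − f)/f.
W = 36 mm × (645000 − 52) / 52 = 36 × 12402.8462 ≈ 446502.462 mm = 446.502 m.

446.5 m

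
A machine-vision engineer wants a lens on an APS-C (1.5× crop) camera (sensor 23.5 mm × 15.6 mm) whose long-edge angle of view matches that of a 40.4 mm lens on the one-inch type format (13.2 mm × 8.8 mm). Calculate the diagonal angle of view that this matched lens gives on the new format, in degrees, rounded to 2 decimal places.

Equal long-edge AOV ⇒ f₂ = f₁ · 23.5/13.2 = 40.4 × 1.78030 ≈ 71.9242 mm.
Sensor diagonal = √(23.5² + 15.6²) = √795.6100 ≈ 28.2066 mm.
Diagonal AOV on the new format = 2·arctan(28.2066 / (2 × 71.9242)) = 2·arctan(0.19609) ≈ 22.1882°.

22.19°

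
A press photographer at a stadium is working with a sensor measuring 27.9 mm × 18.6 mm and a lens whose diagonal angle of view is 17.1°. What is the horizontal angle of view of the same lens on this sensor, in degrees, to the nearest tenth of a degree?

Sensor diagonal = √(27.9² + 18.6²) = √1124.3700 ≈ 33.5316 mm.
From the diagonal AOV: f = 33.5316 / (2·tan(8.55°)) = 33.5316 / 0.30069 ≈ 111.5169 mm.
Horizontal AOV = 2·arctan(27.9 / (2 × 111.5169)) = 2·arctan(0.12509) ≈ 14.2605°.

14.3°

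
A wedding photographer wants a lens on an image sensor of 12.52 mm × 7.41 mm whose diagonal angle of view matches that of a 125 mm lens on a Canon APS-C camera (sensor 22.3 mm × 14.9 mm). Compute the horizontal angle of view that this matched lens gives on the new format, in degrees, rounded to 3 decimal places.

10.549°

Sensor diagonal = √(22.3² + 14.9²) = √719.3000 ≈ 26.8198 mm.
Sensor diagonal = √(12.52² + 7.41²) = √211.6585 ≈ 14.5485 mm.
Equal diagonal AOV ⇒ f₂ = f₁ · 14.5485/26.8198 = 125 × 0.54245 ≈ 67.8067 mm.
Horizontal AOV on the new format = 2·arctan(12.52 / (2 × 67.8067)) = 2·arctan(0.09232) ≈ 10.5493°.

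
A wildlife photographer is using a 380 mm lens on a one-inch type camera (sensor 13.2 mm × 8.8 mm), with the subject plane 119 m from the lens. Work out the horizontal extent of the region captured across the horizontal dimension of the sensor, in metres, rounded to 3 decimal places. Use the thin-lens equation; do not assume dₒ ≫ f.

4.120 m

dₒ: 119 m = 119000 mm.
Similar triangles through the lens centre give W/dₒ = w/dᵢ; with 1/f = 1/dₒ + 1/dᵢ this gives W = w·(dₒ − f)/f.
W = 13.2 mm × (119000 − 380) / 380 = 13.2 × 312.1579 ≈ 4120.484 mm = 4.12048 m.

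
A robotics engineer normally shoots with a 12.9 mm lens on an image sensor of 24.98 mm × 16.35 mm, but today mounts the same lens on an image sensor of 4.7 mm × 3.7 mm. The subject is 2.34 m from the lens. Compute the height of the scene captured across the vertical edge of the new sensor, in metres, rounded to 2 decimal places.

0.67 m

The focal length stays 12.9 mm; the relevant sensor dimension is now h = 3.7 mm. Object distance dₒ = 2.34 m = 2340 mm.
Thin-lens field height W = h·(dₒ − f)/f = 3.7 × (2340 − 12.9)/12.9 ≈ 667.463 mm = 0.667463 m.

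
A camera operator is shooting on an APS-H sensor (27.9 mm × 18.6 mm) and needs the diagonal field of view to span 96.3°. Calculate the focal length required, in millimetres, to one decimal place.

Sensor diagonal = √(27.9² + 18.6²) = √1124.3700 ≈ 33.5316 mm.
From α = 2·arctan(d/2f) we get f = d / (2·tan(α/2)).
With d = 33.5316 mm and α/2 = 48.15°, tan(α/2) ≈ 1.11648, so f ≈ 33.5316 / 2.23295 ≈ 15.0167 mm.

15.0 mm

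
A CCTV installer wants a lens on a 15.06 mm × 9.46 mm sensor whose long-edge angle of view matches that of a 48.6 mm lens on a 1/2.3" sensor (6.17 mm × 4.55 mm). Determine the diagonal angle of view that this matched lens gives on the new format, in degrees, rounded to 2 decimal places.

Equal long-edge AOV ⇒ f₂ = f₁ · 15.06/6.17 = 48.6 × 2.44084 ≈ 118.6250 mm.
Sensor diagonal = √(15.06² + 9.46²) = √316.2952 ≈ 17.7847 mm.
Diagonal AOV on the new format = 2·arctan(17.7847 / (2 × 118.6250)) = 2·arctan(0.07496) ≈ 8.5740°.

8.57°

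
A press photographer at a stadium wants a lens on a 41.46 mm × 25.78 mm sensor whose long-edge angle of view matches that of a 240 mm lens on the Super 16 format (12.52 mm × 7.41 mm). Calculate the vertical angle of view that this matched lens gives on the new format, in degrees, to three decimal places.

Equal long-edge AOV ⇒ f₂ = f₁ · 41.46/12.52 = 240 × 3.31150 ≈ 794.7604 mm.
Vertical AOV on the new format = 2·arctan(25.78 / (2 × 794.7604)) = 2·arctan(0.01622) ≈ 1.8584°.

1.858°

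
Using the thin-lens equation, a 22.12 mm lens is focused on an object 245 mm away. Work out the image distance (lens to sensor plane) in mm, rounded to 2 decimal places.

24.32 mm

1/dᵢ = 1/f − 1/dₒ = 1/22.12 − 1/245 = 0.0411263 mm⁻¹.
dᵢ = 1/0.0411263 ≈ 24.3153 mm.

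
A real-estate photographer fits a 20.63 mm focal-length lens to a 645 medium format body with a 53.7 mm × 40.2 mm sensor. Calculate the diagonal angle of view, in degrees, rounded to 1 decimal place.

116.8°

Sensor diagonal = √(53.7² + 40.2²) = √4499.7300 ≈ 67.0800 mm.
Angle of view α = 2·arctan(d/2f) with d = 67.0800 mm and f = 20.63 mm.
d/2f = 1.62579; arctan(1.62579) ≈ 58.4049°, so α ≈ 116.8098°.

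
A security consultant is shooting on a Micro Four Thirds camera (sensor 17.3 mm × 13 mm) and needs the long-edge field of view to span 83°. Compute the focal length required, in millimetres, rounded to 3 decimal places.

9.777 mm

From α = 2·arctan(w/2f) we get f = w / (2·tan(α/2)).
With w = 17.3 mm and α/2 = 41.5°, tan(α/2) ≈ 0.88473, so f ≈ 17.3 / 1.76945 ≈ 9.7770 mm.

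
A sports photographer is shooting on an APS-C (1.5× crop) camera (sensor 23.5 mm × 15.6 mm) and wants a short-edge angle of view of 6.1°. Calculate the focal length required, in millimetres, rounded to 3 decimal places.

From α = 2·arctan(h/2f) we get f = h / (2·tan(α/2)).
With h = 15.6 mm and α/2 = 3.05°, tan(α/2) ≈ 0.05328, so f ≈ 15.6 / 0.10657 ≈ 146.3885 mm.

146.388 mm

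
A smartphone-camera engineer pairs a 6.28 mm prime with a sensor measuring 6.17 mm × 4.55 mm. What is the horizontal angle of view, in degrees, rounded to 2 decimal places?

Angle of view α = 2·arctan(w/2f) with w = 6.17 mm and f = 6.28 mm.
w/2f = 0.49124; arctan(0.49124) ≈ 26.1622°, so α ≈ 52.3244°.

52.32°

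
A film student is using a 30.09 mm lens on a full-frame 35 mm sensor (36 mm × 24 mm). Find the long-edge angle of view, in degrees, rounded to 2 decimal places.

61.78°

Angle of view α = 2·arctan(w/2f) with w = 36 mm and f = 30.09 mm.
w/2f = 0.59821; arctan(0.59821) ≈ 30.8881°, so α ≈ 61.7762°.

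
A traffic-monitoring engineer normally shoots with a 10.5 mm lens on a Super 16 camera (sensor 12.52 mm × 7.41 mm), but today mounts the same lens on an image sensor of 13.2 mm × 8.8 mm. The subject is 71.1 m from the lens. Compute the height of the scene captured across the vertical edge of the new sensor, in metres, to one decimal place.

59.6 m

The focal length stays 10.5 mm; the relevant sensor dimension is now h = 8.8 mm. Object distance dₒ = 71.1 m = 71100 mm.
Thin-lens field height W = h·(dₒ − f)/f = 8.8 × (71100 − 10.5)/10.5 ≈ 59579.771 mm = 59.5798 m.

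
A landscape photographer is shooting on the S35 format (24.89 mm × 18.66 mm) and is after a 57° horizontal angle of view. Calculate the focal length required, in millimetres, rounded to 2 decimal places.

From α = 2·arctan(w/2f) we get f = w / (2·tan(α/2)).
With w = 24.89 mm and α/2 = 28.5°, tan(α/2) ≈ 0.54296, so f ≈ 24.89 / 1.08591 ≈ 22.9208 mm.

22.92 mm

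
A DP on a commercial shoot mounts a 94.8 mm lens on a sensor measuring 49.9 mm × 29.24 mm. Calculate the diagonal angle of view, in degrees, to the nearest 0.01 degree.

33.93°

Sensor diagonal = √(49.9² + 29.24²) = √3344.9876 ≈ 57.8359 mm.
Angle of view α = 2·arctan(d/2f) with d = 57.8359 mm and f = 94.8 mm.
d/2f = 0.30504; arctan(0.30504) ≈ 16.9639°, so α ≈ 33.9278°.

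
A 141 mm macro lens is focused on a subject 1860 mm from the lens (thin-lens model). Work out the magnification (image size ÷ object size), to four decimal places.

0.0820×

Thin lens: 1/f = 1/dₒ + 1/dᵢ → 1/dᵢ = 1/141 − 1/1860 = 0.0065546 mm⁻¹, so dᵢ ≈ 152.5654 mm.
Magnification m = dᵢ/dₒ = 152.5654/1860 ≈ 0.08202.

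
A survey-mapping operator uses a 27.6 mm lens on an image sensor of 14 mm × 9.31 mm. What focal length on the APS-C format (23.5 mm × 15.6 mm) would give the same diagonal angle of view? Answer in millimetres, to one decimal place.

46.3 mm

Sensor diagonal = √(14² + 9.31²) = √282.6761 ≈ 16.8130 mm.
Sensor diagonal = √(23.5² + 15.6²) = √795.6100 ≈ 28.2066 mm.
Equal angle of view means equal diagonal/f ratio, so f₂ = f₁ · (diagonal₂/diagonal₁) = 27.6 × 28.2066/16.8130.
f₂ = 27.6 × 1.67767 ≈ 46.304 mm.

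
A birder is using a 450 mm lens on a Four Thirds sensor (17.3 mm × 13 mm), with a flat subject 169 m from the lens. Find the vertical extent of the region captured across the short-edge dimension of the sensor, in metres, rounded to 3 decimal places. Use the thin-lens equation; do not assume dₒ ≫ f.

4.869 m

dₒ: 169 m = 169000 mm.
Similar triangles through the lens centre give W/dₒ = h/dᵢ; with 1/f = 1/dₒ + 1/dᵢ this gives W = h·(dₒ − f)/f.
W = 13 mm × (169000 − 450) / 450 = 13 × 374.5556 ≈ 4869.222 mm = 4.86922 m.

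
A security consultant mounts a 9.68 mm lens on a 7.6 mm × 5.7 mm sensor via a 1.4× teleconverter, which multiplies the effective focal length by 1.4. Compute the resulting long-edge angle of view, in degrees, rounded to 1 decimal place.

Effective focal length f = 9.68 × 1.4 = 13.552 mm.
α = 2·arctan(7.6 / (2 × 13.552)) = 2·arctan(0.28040) ≈ 31.3271°.

31.3°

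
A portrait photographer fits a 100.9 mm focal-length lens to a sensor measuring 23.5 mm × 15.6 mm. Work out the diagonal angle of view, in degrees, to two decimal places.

15.91°

Sensor diagonal = √(23.5² + 15.6²) = √795.6100 ≈ 28.2066 mm.
Angle of view α = 2·arctan(d/2f) with d = 28.2066 mm and f = 100.9 mm.
d/2f = 0.13977; arctan(0.13977) ≈ 7.9570°, so α ≈ 15.9139°.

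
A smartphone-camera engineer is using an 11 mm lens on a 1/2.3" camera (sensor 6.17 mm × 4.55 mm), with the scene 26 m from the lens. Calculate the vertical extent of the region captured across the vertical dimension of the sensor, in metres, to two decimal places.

dₒ: 26 m = 26000 mm.
Similar triangles through the lens centre give W/dₒ = h/dᵢ; with 1/f = 1/dₒ + 1/dᵢ this gives W = h·(dₒ − f)/f.
W = 4.55 mm × (26000 − 11) / 11 = 4.55 × 2362.6364 ≈ 10749.995 mm = 10.75 m.

10.75 m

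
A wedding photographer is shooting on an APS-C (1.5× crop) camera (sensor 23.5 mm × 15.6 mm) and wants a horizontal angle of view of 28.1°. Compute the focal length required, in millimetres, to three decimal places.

46.952 mm

From α = 2·arctan(w/2f) we get f = w / (2·tan(α/2)).
With w = 23.5 mm and α/2 = 14.05°, tan(α/2) ≈ 0.25026, so f ≈ 23.5 / 0.50051 ≈ 46.9521 mm.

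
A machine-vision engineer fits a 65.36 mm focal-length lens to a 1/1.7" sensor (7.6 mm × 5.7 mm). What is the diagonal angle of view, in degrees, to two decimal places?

8.31°

Sensor diagonal = √(7.6² + 5.7²) = √90.2500 ≈ 9.5000 mm.
Angle of view α = 2·arctan(d/2f) with d = 9.5000 mm and f = 65.36 mm.
d/2f = 0.07267; arctan(0.07267) ≈ 4.1566°, so α ≈ 8.3133°.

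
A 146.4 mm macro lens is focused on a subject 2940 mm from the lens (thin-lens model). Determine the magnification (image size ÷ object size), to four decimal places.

0.0524×

Thin lens: 1/f = 1/dₒ + 1/dᵢ → 1/dᵢ = 1/146.4 − 1/2940 = 0.0064905 mm⁻¹, so dᵢ ≈ 154.0722 mm.
Magnification m = dᵢ/dₒ = 154.0722/2940 ≈ 0.05241.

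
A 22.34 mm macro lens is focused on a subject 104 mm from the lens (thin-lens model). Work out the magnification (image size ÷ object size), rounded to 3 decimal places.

0.274×

Thin lens: 1/f = 1/dₒ + 1/dᵢ → 1/dᵢ = 1/22.34 − 1/104 = 0.0351474 mm⁻¹, so dᵢ ≈ 28.4516 mm.
Magnification m = dᵢ/dₒ = 28.4516/104 ≈ 0.27357.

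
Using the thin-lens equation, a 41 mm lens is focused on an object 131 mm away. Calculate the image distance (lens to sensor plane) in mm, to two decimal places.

59.68 mm

1/dᵢ = 1/f − 1/dₒ = 1/41 − 1/131 = 0.0167567 mm⁻¹.
dᵢ = 1/0.0167567 ≈ 59.6778 mm.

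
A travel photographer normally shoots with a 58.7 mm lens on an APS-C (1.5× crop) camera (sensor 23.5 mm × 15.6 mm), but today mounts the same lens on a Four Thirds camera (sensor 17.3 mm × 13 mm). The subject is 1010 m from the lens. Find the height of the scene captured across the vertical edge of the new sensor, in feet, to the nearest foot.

The focal length stays 58.7 mm; the relevant sensor dimension is now h = 13 mm. Object distance dₒ = 1010 m = 1.01e+06 mm.
Thin-lens field height W = h·(dₒ − f)/f = 13 × (1.01e+06 − 58.7)/58.7 ≈ 223666.727 mm = 223666.727/304.8 ft = 733.815 ft.

734 ft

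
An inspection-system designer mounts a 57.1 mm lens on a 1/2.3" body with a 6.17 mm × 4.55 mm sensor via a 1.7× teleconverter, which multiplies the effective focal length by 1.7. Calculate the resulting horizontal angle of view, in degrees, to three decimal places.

3.641°

Effective focal length f = 57.1 × 1.7 = 97.07 mm.
α = 2·arctan(6.17 / (2 × 97.07)) = 2·arctan(0.03178) ≈ 3.6406°.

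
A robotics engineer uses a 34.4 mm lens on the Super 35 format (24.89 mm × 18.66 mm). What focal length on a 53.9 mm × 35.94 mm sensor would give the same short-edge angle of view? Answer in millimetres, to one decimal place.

Equal angle of view means equal height/f ratio, so f₂ = f₁ · (height₂/height₁) = 34.4 × 35.94/18.66.
f₂ = 34.4 × 1.92605 ≈ 66.256 mm.

66.3 mm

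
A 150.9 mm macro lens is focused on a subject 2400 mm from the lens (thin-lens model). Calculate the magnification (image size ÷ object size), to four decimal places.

0.0671×

Thin lens: 1/f = 1/dₒ + 1/dᵢ → 1/dᵢ = 1/150.9 − 1/2400 = 0.0062102 mm⁻¹, so dᵢ ≈ 161.0244 mm.
Magnification m = dᵢ/dₒ = 161.0244/2400 ≈ 0.06709.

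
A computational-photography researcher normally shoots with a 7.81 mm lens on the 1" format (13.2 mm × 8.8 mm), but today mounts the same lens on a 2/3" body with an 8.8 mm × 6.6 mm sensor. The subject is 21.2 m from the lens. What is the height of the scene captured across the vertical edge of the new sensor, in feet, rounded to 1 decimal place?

58.8 ft

The focal length stays 7.81 mm; the relevant sensor dimension is now h = 6.6 mm. Object distance dₒ = 21.2 m = 21200 mm.
Thin-lens field height W = h·(dₒ − f)/f = 6.6 × (21200 − 7.81)/7.81 ≈ 17908.893 mm = 17908.893/304.8 ft = 58.7562 ft.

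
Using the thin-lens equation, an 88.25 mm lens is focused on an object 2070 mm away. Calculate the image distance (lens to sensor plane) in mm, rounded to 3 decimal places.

92.180 mm

1/dᵢ = 1/f − 1/dₒ = 1/88.25 − 1/2070 = 0.0108484 mm⁻¹.
dᵢ = 1/0.0108484 ≈ 92.1799 mm.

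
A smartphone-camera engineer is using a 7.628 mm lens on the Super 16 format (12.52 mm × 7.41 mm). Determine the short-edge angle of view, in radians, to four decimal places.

0.9043 rad

Angle of view α = 2·arctan(h/2f) with h = 7.41 mm and f = 7.628 mm.
h/2f = 0.48571; arctan(0.48571) ≈ 0.4522 rad, so α ≈ 0.9043 rad.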